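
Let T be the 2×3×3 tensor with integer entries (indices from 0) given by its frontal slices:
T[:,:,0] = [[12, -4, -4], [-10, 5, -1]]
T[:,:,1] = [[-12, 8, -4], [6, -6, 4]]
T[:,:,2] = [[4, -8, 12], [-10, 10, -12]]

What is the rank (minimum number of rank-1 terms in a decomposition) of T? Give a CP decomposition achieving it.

rank(T) = 3

Lower bound: the mode-2 unfolding of T (rows indexed by j, columns by (i,k) = (0,0), (0,1), (0,2), (1,0), (1,1), (1,2)) is [[12, -12, 4, -10, 6, -10], [-4, 8, -8, 5, -6, 10], [-4, -4, 12, -1, 4, -12]].
There the 3×3 minor on rows j ∈ {0, 1, 2}, columns (i,k) ∈ {(0,0), (0,1), (1,0)} is det [[12, -12, -10], [-4, 8, 5], [-4, -4, -1]] = -48 ≠ 0, so this unfolding has rank ≥ 3; CP rank is at least every unfolding rank, so rank(T) ≥ 3. (Unfolding ranks only ever bound the CP rank from below — rank(T) can be strictly larger than all of them — so the matching upper bound has to come from an explicit 3-term decomposition.)
Upper bound: T is a sum of 3 rank-1 terms, T = [0, 1] ⊗ [2, -1, 1] ⊗ [-1, -2, -2] + [1, -1] ⊗ [1, -1, 1] ⊗ [4, -8, 8] + [2, -1] ⊗ [1, 0, -1] ⊗ [4, -2, -2] (one valid choice — decompositions are not unique — normalised so each a, b is primitive with positive first nonzero entry; check it by expanding all entries), so rank(T) ≤ 3.
These bounds meet, so rank(T) = 3.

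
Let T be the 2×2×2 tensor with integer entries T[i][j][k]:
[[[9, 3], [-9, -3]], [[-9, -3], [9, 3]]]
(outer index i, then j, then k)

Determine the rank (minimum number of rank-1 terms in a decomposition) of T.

Lower bound: T ≠ 0 (e.g. T[0,0,0] = 9), so rank(T) ≥ 1.
Upper bound: if T = a ⊗ b ⊗ c then every fibre of T is a multiple of the corresponding factor, so read the factors off the fibres through the nonzero entry T[0,0,0] = 9.
The mode-1 fibre T[:,0,0] = [9, -9] gives a = (1, -1) (primitive direction); the mode-2 fibre T[0,:,0] = [9, -9] gives b = (1, -1); then c[k] = T[0,0,k] / (a[0]·b[0]) = [9, 3] / 1 = (9, 3).
Expanding (1, -1) ⊗ (1, -1) ⊗ (9, 3) reproduces all 8 entries of T, so T = (1, -1) ⊗ (1, -1) ⊗ (9, 3) and rank(T) ≤ 1.
These bounds meet, so rank(T) = 1.
Check entry T[0,1,0] = -9: (1)·(-1)·(9) = -9.

1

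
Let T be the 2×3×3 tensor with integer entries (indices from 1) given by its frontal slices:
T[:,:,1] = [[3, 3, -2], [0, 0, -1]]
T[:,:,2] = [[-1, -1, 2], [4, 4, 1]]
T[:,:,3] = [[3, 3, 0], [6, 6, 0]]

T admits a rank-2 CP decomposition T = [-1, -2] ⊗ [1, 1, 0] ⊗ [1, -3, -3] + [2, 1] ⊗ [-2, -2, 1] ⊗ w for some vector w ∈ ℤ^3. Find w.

Subtract the known terms from T to get the rank-1 residual R = [2, 1] ⊗ [-2, -2, 1] ⊗ w, so R[i,j,k] = a[i]·b[j]·w[k]. Pick indices with nonzero a[1]·b[1] = (2)·(-2) = -4. Only the fibre through (1,1,·) is needed: R[1,1,:] = T[1,1,:] − Σₗ aₗ[1]bₗ[1]cₗ = [3, -1, 3] − (-1)·(1)·[1, -3, -3] = [4, -4, 0]. Then w[k] = R[1,1,k] / -4 for each k, giving w = [4, -4, 0] / -4 = [-1, 1, 0].

w = [-1, 1, 0]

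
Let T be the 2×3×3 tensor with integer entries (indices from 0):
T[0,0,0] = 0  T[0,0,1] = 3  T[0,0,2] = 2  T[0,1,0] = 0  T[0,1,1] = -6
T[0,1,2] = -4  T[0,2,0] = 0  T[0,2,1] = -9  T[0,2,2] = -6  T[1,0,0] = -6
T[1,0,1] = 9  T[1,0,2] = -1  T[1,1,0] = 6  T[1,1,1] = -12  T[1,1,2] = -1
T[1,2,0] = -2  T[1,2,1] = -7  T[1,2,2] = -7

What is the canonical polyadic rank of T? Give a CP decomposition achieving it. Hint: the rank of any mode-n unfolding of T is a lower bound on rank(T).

rank(T) = 2

Lower bound: the mode-2 unfolding of T (rows indexed by j, columns by (i,k) = (0,0), (0,1), (0,2), (1,0), (1,1), (1,2)) is [[0, 3, 2, -6, 9, -1], [0, -6, -4, 6, -12, -1], [0, -9, -6, -2, -7, -7]].
There the 2×2 minor on rows j ∈ {0, 1}, columns (i,k) ∈ {(0,1), (1,0)} is det [[3, -6], [-6, 6]] = -18 ≠ 0, so this unfolding has rank ≥ 2; CP rank is at least every unfolding rank, so rank(T) ≥ 2. (This is only a lower bound: in general the CP rank may exceed every unfolding rank, so we still need to exhibit 2 rank-1 terms summing to T.)
Upper bound — finding two terms. Write S_k = T[:,:,k] for the frontal slices: S₀ = [[0, 0, 0], [-6, 6, -2]], S₁ = [[3, -6, -9], [9, -12, -7]], S₂ = [[2, -4, -6], [-1, -1, -7]].
If T = a₁ ∘ b₁ ∘ c₁ + a₂ ∘ b₂ ∘ c₂ then each S_k = c₁[k]·a₁b₁ᵀ + c₂[k]·a₂b₂ᵀ. S₀ and S₁ are linearly independent, so a₁b₁ᵀ and a₂b₂ᵀ must span the same plane of matrices: they are the rank-1 matrices of the form x·S₀ + y·S₁.
The 2×2 minor of x·S₀ + y·S₁ on rows {0,1}, columns {0,1} is −18·xy + 18·y² = (-18)·(x − y)(y), vanishing at (x:y) = (1:1) and (1:0).
M₁ = S₀ + S₁ = [[3, -6, -9], [3, -6, -9]] = 3·[1, 1][1, -2, -3]ᵀ and M₂ = S₀ = [[0, 0, 0], [-6, 6, -2]] = (-2)·[0, 1][3, -3, 1]ᵀ, so take a₁ = [1, 1], b₁ = [1, -2, -3], a₂ = [0, 1], b₂ = [3, -3, 1].
Each slice is an integer combination of E₁ = a₁b₁ᵀ and E₂ = a₂b₂ᵀ: S₀ = −2·E₂, S₁ = 3·E₁ + 2·E₂, S₂ = 2·E₁ − E₂; reading off coefficients, c₁ = [0, 3, 2] and c₂ = [-2, 2, -1].
Hence T = [1, 1] ∘ [1, -2, -3] ∘ [0, 3, 2] + [0, 1] ∘ [3, -3, 1] ∘ [-2, 2, -1], so rank(T) ≤ 2.
These bounds meet, so rank(T) = 2.
Check entry T[0,2,0] = 0: (1)·(-3)·(0) + (0)·(1)·(-2) = 0.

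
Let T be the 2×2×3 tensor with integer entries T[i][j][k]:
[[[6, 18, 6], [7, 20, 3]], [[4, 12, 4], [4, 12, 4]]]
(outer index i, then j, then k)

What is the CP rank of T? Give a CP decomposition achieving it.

Lower bound: the mode-1 unfolding of T (rows indexed by i, columns by (j,k) = (0,0), (0,1), (0,2), (1,0), (1,1), (1,2)) is [[6, 18, 6, 7, 20, 3], [4, 12, 4, 4, 12, 4]].
There the 2×2 minor on rows i ∈ {0, 1}, columns (j,k) ∈ {(0,0), (1,0)} is det [[6, 7], [4, 4]] = -4 ≠ 0, so this unfolding has rank ≥ 2; CP rank is at least every unfolding rank, so rank(T) ≥ 2. (Flattening ranks never certify an upper bound on CP rank; for that we must actually write T with 2 rank-1 terms.)
Upper bound — finding two terms. Write S_k = T[:,:,k] for the frontal slices: S₀ = [[6, 7], [4, 4]], S₁ = [[18, 20], [12, 12]], S₂ = [[6, 3], [4, 4]].
If T = a₁ ⊗ b₁ ⊗ c₁ + a₂ ⊗ b₂ ⊗ c₂ then each S_k = c₁[k]·a₁b₁ᵀ + c₂[k]·a₂b₂ᵀ. S₀ and S₁ are linearly independent, so a₁b₁ᵀ and a₂b₂ᵀ must span the same plane of matrices: they are the rank-1 matrices of the form x·S₀ + y·S₁.
det(x·S₀ + y·S₁) is −4·x² − 20·xy − 24·y² = (-4)·(x + 3·y)(x + 2·y), vanishing at (x:y) = (3:-1) and (2:-1).
M₁ = 3·S₀ − S₁ = [[0, 1], [0, 0]] = [1, 0][0, 1]ᵀ and M₂ = 2·S₀ − S₁ = [[-6, -6], [-4, -4]] = (-2)·[3, 2][1, 1]ᵀ, so take a₁ = [1, 0], b₁ = [0, 1], a₂ = [3, 2], b₂ = [1, 1].
Each slice is an integer combination of E₁ = a₁b₁ᵀ and E₂ = a₂b₂ᵀ: S₀ = E₁ + 2·E₂, S₁ = 2·E₁ + 6·E₂, S₂ = −3·E₁ + 2·E₂; reading off coefficients, c₁ = [1, 2, -3] and c₂ = [2, 6, 2].
Hence T = [1, 0] ⊗ [0, 1] ⊗ [1, 2, -3] + [3, 2] ⊗ [1, 1] ⊗ [2, 6, 2], so rank(T) ≤ 2.
These bounds meet, so rank(T) = 2.

rank(T) = 2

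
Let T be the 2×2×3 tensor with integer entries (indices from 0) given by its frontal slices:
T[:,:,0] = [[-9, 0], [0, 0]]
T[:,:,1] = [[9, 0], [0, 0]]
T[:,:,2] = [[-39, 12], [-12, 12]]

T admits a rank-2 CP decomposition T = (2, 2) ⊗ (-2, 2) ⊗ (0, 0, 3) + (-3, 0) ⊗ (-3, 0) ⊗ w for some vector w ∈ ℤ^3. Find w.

Subtract the known terms from T to get the rank-1 residual R = (-3, 0) ⊗ (-3, 0) ⊗ w, so R[i,j,k] = a[i]·b[j]·w[k]. Pick indices with nonzero a[0]·b[0] = (-3)·(-3) = 9. Only the fibre through (0,0,·) is needed: R[0,0,:] = T[0,0,:] − Σₗ aₗ[0]bₗ[0]cₗ = [-9, 9, -39] − (2)·(-2)·(0, 0, 3) = [-9, 9, -27]. Then w[k] = R[0,0,k] / 9 for each k, giving w = [-9, 9, -27] / 9 = (-1, 1, -3).

w = (-1, 1, -3)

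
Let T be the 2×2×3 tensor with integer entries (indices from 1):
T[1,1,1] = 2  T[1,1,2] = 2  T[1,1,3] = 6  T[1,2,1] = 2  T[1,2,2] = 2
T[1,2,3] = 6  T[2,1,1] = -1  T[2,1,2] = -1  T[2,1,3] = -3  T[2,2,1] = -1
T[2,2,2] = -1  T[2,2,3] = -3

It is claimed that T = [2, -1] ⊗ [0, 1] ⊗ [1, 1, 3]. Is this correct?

No

Reconstruct entry (1,1,1) from the claimed factors: Σₗ aₗ[1]bₗ[1]cₗ[1] = (2)·(0)·(1) = 0, but T[1,1,1] = 2. The claim is false.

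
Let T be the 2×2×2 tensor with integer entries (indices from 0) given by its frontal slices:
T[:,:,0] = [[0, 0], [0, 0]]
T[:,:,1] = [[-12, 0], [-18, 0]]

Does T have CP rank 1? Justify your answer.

If T = a ⊗ b ⊗ c then every fibre of T is a multiple of the corresponding factor, so read the factors off the fibres through the nonzero entry T[0,0,1] = -12.
The mode-1 fibre T[:,0,1] = [-12, -18] gives a = [2, 3] (primitive direction); the mode-2 fibre T[0,:,1] = [-12, 0] gives b = [1, 0]; then c[k] = T[0,0,k] / (a[0]·b[0]) = [0, -12] / 2 = [0, -6].
Expanding [2, 3] ⊗ [1, 0] ⊗ [0, -6] reproduces all 8 entries of T, so T = [2, 3] ⊗ [1, 0] ⊗ [0, -6] and rank(T) ≤ 1.
Equivalently every frontal slice T[:,:,k] is c[k] times the rank-1 matrix [2, 3] ⊗ [1, 0]. So T has rank 1 (it is nonzero).

Yes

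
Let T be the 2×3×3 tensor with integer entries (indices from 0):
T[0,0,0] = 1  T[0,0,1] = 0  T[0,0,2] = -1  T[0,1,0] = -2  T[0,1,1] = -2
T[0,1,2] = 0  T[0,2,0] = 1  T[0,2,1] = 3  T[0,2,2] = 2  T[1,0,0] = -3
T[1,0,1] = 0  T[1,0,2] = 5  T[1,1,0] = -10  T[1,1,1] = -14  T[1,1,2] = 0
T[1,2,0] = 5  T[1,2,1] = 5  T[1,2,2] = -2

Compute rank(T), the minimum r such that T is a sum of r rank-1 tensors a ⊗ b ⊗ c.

3

Lower bound: in the mode-3 unfolding of T (rows indexed by k, columns by (i,j)) the 3×3 minor on rows k ∈ {0, 1, 2}, columns (i,j) ∈ {(0,0), (0,1), (1,0)} is det [[1, -2, -3], [0, -2, 0], [-1, 0, 5]] = -4 ≠ 0, so that unfolding has rank ≥ 3 and hence rank(T) ≥ 3 (CP rank is at least every unfolding rank, though it can be larger).
Upper bound: T is a sum of 3 rank-1 terms, T = (0, 1) ⊗ (1, 2, -1) ⊗ (-4, -4, 2) + (1, -1) ⊗ (2, -2, -1) ⊗ (0, -1, -1) + (1, 1) ⊗ (1, -2, 1) ⊗ (1, 2, 1) (one valid choice — decompositions are not unique — normalised so each a, b is primitive with positive first nonzero entry; check it by expanding all entries), so rank(T) ≤ 3.
These bounds meet, so rank(T) = 3.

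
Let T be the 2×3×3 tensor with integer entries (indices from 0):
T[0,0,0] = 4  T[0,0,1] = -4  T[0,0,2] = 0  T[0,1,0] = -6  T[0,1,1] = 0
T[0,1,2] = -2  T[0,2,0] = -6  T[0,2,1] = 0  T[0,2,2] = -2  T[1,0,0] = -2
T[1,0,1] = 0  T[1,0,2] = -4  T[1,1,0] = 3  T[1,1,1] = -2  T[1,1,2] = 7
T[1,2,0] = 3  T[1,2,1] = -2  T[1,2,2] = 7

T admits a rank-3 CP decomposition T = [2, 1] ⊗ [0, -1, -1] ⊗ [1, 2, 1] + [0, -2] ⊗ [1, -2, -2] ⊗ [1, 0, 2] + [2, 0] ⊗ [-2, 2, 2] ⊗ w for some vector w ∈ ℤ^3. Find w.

w = [-1, 1, 0]

Subtract the known terms from T to get the rank-1 residual R = [2, 0] ⊗ [-2, 2, 2] ⊗ w, so R[i,j,k] = a[i]·b[j]·w[k]. Pick indices with nonzero a[0]·b[0] = (2)·(-2) = -4. Only the fibre through (0,0,·) is needed: R[0,0,:] = T[0,0,:] − Σₗ aₗ[0]bₗ[0]cₗ = [4, -4, 0] − (2)·(0)·[1, 2, 1] − (0)·(1)·[1, 0, 2] = [4, -4, 0]. Then w[k] = R[0,0,k] / -4 for each k, giving w = [4, -4, 0] / -4 = [-1, 1, 0].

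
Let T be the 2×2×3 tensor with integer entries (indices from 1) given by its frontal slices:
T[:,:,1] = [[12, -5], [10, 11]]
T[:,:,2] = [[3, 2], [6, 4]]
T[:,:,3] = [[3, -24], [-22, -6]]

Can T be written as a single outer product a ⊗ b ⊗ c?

The mode-3 unfolding of T (rows indexed by k, columns by (i,j) = (1,1), (1,2), (2,1), (2,2)) is [[12, -5, 10, 11], [3, 2, 6, 4], [3, -24, -22, -6]].
There the 2×2 minor on rows k ∈ {1, 2}, columns (i,j) ∈ {(1,1), (1,2)} is det [[12, -5], [3, 2]] = 39 ≠ 0, so this unfolding has rank ≥ 2; CP rank is at least every unfolding rank, so rank(T) ≥ 2.
In particular rank(T) ≥ 2 > 1, so T is not rank-1.

No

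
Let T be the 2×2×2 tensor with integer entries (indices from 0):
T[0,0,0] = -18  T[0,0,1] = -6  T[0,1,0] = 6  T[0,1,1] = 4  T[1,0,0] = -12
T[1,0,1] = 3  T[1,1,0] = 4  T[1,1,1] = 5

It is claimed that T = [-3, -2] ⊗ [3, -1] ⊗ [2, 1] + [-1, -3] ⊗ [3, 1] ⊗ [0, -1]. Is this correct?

Reconstruct entrywise from the claimed factors. For example, T[1,1,0] = 4 and Σₗ aₗ[1]bₗ[1]cₗ[0] = (-2)·(-1)·(2) + (-3)·(1)·(0) = 4; checking all 8 entries, every one matches. The claim holds.

Yes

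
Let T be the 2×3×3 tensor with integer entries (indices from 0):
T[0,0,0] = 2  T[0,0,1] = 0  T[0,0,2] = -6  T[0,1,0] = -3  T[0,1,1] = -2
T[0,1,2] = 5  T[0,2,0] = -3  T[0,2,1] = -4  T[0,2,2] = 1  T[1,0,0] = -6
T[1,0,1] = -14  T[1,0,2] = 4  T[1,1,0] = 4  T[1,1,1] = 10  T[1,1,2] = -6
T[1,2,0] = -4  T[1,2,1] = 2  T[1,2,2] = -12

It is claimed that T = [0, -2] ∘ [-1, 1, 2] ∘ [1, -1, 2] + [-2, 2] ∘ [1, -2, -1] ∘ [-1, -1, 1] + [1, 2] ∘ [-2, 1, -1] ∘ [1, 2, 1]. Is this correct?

No

Reconstruct entry (0,0,0) from the claimed factors: Σₗ aₗ[0]bₗ[0]cₗ[0] = (0)·(-1)·(1) + (-2)·(1)·(-1) + (1)·(-2)·(1) = 0, but T[0,0,0] = 2. The claim is false.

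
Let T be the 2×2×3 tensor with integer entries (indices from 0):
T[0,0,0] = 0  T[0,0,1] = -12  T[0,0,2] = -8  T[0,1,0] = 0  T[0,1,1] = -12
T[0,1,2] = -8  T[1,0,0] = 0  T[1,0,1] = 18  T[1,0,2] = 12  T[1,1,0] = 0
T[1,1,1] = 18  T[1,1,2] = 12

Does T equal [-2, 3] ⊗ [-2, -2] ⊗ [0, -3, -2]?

Yes

Reconstruct entrywise from the claimed factors. For example, T[1,0,2] = 12 and Σₗ aₗ[1]bₗ[0]cₗ[2] = (3)·(-2)·(-2) = 12; checking all 12 entries, every one matches. The claim holds.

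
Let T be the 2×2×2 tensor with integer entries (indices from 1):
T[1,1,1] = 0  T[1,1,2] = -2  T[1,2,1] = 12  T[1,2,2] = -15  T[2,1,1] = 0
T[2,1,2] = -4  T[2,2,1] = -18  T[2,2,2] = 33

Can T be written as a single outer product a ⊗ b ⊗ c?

No

The mode-2 unfolding of T (rows indexed by j, columns by (i,k) = (1,1), (1,2), (2,1), (2,2)) is [[0, -2, 0, -4], [12, -15, -18, 33]].
There the 2×2 minor on rows j ∈ {1, 2}, columns (i,k) ∈ {(1,1), (1,2)} is det [[0, -2], [12, -15]] = 24 ≠ 0, so this unfolding has rank ≥ 2; CP rank is at least every unfolding rank, so rank(T) ≥ 2.
In particular rank(T) ≥ 2 > 1, so T is not rank-1.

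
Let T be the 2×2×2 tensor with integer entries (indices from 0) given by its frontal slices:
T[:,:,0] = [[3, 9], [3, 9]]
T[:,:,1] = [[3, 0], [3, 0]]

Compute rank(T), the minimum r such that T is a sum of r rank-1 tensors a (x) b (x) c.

2

Lower bound: the mode-2 unfolding of T (rows indexed by j, columns by (i,k) = (0,0), (0,1), (1,0), (1,1)) is [[3, 3, 3, 3], [9, 0, 9, 0]].
There the 2×2 minor on rows j ∈ {0, 1}, columns (i,k) ∈ {(0,0), (0,1)} is det [[3, 3], [9, 0]] = -27 ≠ 0, so this unfolding has rank ≥ 2; CP rank is at least every unfolding rank, so rank(T) ≥ 2. (Unfolding ranks only ever bound the CP rank from below — rank(T) can be strictly larger than all of them — so the matching upper bound has to come from an explicit 2-term decomposition.)
Upper bound — finding two terms. Every mode-1 slice of T is a multiple of one matrix: T[i,:,:] = a[i]·M with a = [1, 1] and M = [[3, 3], [9, 0]] (rows indexed by j, columns by k). So it suffices to write M as a sum of two rank-1 matrices.
Splitting M by its rows (j = 0, 1), M = [1, 0][3, 3]ᵀ + [0, 1][9, 0]ᵀ.
Hence T = [1, 1] (x) [1, 0] (x) [3, 3] + [1, 1] (x) [0, 1] (x) [9, 0], so rank(T) ≤ 2.
These bounds meet, so rank(T) = 2.
Check entry T[1,0,0] = 3: (1)·(1)·(3) + (1)·(0)·(9) = 3.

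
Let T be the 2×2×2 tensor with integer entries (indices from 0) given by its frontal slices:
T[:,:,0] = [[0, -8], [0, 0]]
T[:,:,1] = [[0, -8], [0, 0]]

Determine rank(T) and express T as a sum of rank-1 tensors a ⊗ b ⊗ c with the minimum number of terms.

Lower bound: T ≠ 0 (e.g. T[0,1,0] = -8), so rank(T) ≥ 1.
Upper bound: if T = a ⊗ b ⊗ c then every fibre of T is a multiple of the corresponding factor, so read the factors off the fibres through the nonzero entry T[0,1,0] = -8.
The mode-1 fibre T[:,1,0] = [-8, 0] gives a = [1, 0] (primitive direction); the mode-2 fibre T[0,:,0] = [0, -8] gives b = [0, 1]; then c[k] = T[0,1,k] / (a[0]·b[1]) = [-8, -8] / 1 = [-8, -8].
Expanding [1, 0] ⊗ [0, 1] ⊗ [-8, -8] reproduces all 8 entries of T, so T = [1, 0] ⊗ [0, 1] ⊗ [-8, -8] and rank(T) ≤ 1.
These bounds meet, so rank(T) = 1.

rank(T) = 1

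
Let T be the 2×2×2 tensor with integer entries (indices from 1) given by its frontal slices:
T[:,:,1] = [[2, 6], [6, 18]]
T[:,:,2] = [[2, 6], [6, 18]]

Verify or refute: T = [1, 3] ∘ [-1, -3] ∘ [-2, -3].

No

Reconstruct entry (1,1,2) from the claimed factors: Σₗ aₗ[1]bₗ[1]cₗ[2] = (1)·(-1)·(-3) = 3, but T[1,1,2] = 2. The claim is false.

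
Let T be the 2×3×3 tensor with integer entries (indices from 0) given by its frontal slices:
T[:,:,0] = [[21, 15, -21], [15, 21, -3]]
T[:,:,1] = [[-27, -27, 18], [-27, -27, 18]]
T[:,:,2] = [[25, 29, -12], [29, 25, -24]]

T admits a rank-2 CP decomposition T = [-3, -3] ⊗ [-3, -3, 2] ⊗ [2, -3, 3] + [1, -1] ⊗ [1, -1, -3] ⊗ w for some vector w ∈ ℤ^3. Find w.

Subtract the known terms from T to get the rank-1 residual R = [1, -1] ⊗ [1, -1, -3] ⊗ w, so R[i,j,k] = a[i]·b[j]·w[k]. Pick indices with nonzero a[0]·b[0] = (1)·(1) = 1. Only the fibre through (0,0,·) is needed: R[0,0,:] = T[0,0,:] − Σₗ aₗ[0]bₗ[0]cₗ = [21, -27, 25] − (-3)·(-3)·[2, -3, 3] = [3, 0, -2]. Then w[k] = R[0,0,k] / 1 for each k, giving w = [3, 0, -2] / 1 = [3, 0, -2].

w = [3, 0, -2]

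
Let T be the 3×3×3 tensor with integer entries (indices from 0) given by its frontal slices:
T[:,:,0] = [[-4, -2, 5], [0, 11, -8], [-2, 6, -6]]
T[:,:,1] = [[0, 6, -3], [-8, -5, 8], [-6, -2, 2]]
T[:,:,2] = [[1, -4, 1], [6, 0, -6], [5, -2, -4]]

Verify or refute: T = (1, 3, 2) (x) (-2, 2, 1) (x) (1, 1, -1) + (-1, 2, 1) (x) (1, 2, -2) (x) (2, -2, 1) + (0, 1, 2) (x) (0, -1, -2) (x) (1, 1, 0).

No

Reconstruct entry (1,0,0) from the claimed factors: Σₗ aₗ[1]bₗ[0]cₗ[0] = (3)·(-2)·(1) + (2)·(1)·(2) + (1)·(0)·(1) = -2, but T[1,0,0] = 0. The claim is false.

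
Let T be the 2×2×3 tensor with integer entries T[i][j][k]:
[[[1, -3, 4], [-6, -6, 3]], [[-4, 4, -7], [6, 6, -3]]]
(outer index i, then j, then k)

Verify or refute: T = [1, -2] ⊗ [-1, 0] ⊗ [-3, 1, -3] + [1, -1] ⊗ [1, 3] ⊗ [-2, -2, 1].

Yes

Reconstruct entrywise from the claimed factors. For example, T[1,0,1] = 4 and Σₗ aₗ[1]bₗ[0]cₗ[1] = (-2)·(-1)·(1) + (-1)·(1)·(-2) = 4; checking all 12 entries, every one matches. The claim holds.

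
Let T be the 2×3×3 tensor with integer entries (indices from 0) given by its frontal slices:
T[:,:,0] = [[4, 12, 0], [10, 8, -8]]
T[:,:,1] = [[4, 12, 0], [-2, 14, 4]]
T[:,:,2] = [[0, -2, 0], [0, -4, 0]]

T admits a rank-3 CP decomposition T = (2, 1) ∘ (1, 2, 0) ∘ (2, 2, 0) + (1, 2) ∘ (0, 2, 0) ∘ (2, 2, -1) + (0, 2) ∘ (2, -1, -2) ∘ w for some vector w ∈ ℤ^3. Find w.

Subtract the known terms from T to get the rank-1 residual R = (0, 2) ∘ (2, -1, -2) ∘ w, so R[i,j,k] = a[i]·b[j]·w[k]. Pick indices with nonzero a[1]·b[0] = (2)·(2) = 4. Only the fibre through (1,0,·) is needed: R[1,0,:] = T[1,0,:] − Σₗ aₗ[1]bₗ[0]cₗ = [10, -2, 0] − (1)·(1)·(2, 2, 0) − (2)·(0)·(2, 2, -1) = [8, -4, 0]. Then w[k] = R[1,0,k] / 4 for each k, giving w = [8, -4, 0] / 4 = (2, -1, 0).

w = (2, -1, 0)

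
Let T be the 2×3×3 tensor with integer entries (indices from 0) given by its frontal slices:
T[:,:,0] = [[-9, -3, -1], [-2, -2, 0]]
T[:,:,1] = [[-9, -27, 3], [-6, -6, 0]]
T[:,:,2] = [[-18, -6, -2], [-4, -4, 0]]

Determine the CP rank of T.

2

Lower bound: the mode-1 unfolding of T (rows indexed by i, columns by (j,k) = (0,0), (0,1), (0,2), (1,0), (1,1), (1,2), (2,0), (2,1), (2,2)) is [[-9, -9, -18, -3, -27, -6, -1, 3, -2], [-2, -6, -4, -2, -6, -4, 0, 0, 0]].
There the 2×2 minor on rows i ∈ {0, 1}, columns (j,k) ∈ {(0,0), (0,1)} is det [[-9, -9], [-2, -6]] = 36 ≠ 0, so this unfolding has rank ≥ 2; CP rank is at least every unfolding rank, so rank(T) ≥ 2. (Unfolding ranks only ever bound the CP rank from below — rank(T) can be strictly larger than all of them — so the matching upper bound has to come from an explicit 2-term decomposition.)
Upper bound — finding two terms. Write S_k = T[:,:,k] for the frontal slices: S₀ = [[-9, -3, -1], [-2, -2, 0]], S₁ = [[-9, -27, 3], [-6, -6, 0]], S₂ = [[-18, -6, -2], [-4, -4, 0]].
If T = a₁ ⊗ b₁ ⊗ c₁ + a₂ ⊗ b₂ ⊗ c₂ then each S_k = c₁[k]·a₁b₁ᵀ + c₂[k]·a₂b₂ᵀ. S₀ and S₁ are linearly independent, so a₁b₁ᵀ and a₂b₂ᵀ must span the same plane of matrices: they are the rank-1 matrices of the form x·S₀ + y·S₁.
The 2×2 minor of x·S₀ + y·S₁ on rows {0,1}, columns {0,1} is 12·x² − 108·y² = 12·(x − 3·y)(x + 3·y), vanishing at (x:y) = (3:1) and (3:-1).
M₁ = 3·S₀ + S₁ = [[-36, -36, 0], [-12, -12, 0]] = (-12)·(3, 1)(1, 1, 0)ᵀ and M₂ = 3·S₀ − S₁ = [[-18, 18, -6], [0, 0, 0]] = (-6)·(1, 0)(3, -3, 1)ᵀ, so take a₁ = (3, 1), b₁ = (1, 1, 0), a₂ = (1, 0), b₂ = (3, -3, 1).
Each slice is an integer combination of E₁ = a₁b₁ᵀ and E₂ = a₂b₂ᵀ: S₀ = −2·E₁ − E₂, S₁ = −6·E₁ + 3·E₂, S₂ = −4·E₁ − 2·E₂; reading off coefficients, c₁ = (-2, -6, -4) and c₂ = (-1, 3, -2).
Hence T = (3, 1) ⊗ (1, 1, 0) ⊗ (-2, -6, -4) + (1, 0) ⊗ (3, -3, 1) ⊗ (-1, 3, -2), so rank(T) ≤ 2.
These bounds meet, so rank(T) = 2.
Check entry T[1,0,0] = -2: (1)·(1)·(-2) + (0)·(3)·(-1) = -2.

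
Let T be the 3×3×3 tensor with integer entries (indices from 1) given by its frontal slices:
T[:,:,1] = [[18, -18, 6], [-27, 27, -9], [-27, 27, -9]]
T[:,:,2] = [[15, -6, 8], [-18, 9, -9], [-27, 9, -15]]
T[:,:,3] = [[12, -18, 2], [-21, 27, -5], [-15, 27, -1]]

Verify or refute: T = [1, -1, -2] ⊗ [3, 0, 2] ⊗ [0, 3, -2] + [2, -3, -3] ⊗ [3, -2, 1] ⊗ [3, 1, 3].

Reconstruct entry (1,2,1) from the claimed factors: Σₗ aₗ[1]bₗ[2]cₗ[1] = (1)·(0)·(0) + (2)·(-2)·(3) = -12, but T[1,2,1] = -18. The claim is false.

No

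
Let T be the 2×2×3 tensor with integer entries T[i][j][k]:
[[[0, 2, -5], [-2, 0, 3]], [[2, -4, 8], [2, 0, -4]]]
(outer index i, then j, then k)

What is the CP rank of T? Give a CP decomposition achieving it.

Lower bound: the mode-3 unfolding of T (rows indexed by k, columns by (i,j) = (0,0), (0,1), (1,0), (1,1)) is [[0, -2, 2, 2], [2, 0, -4, 0], [-5, 3, 8, -4]].
There the 3×3 minor on rows k ∈ {0, 1, 2}, columns (i,j) ∈ {(0,0), (0,1), (1,0)} is det [[0, -2, 2], [2, 0, -4], [-5, 3, 8]] = 4 ≠ 0, so this unfolding has rank ≥ 3; CP rank is at least every unfolding rank, so rank(T) ≥ 3. (Unfolding ranks only ever bound the CP rank from below — rank(T) can be strictly larger than all of them — so the matching upper bound has to come from an explicit 3-term decomposition.)
Upper bound: T is a sum of 3 rank-1 terms, T = (1, -2) ⊗ (1, -1) ⊗ (-1, 1, -2) + (1, -2) ⊗ (1, 1) ⊗ (-1, 1, -1) + (1, -1) ⊗ (1, -1) ⊗ (2, 0, -2) (written with every a and b primitive with positive leading entry and the scale carried by c; CP decompositions are not unique, and this one is verified by expanding entrywise), so rank(T) ≤ 3.
These bounds meet, so rank(T) = 3.

rank(T) = 3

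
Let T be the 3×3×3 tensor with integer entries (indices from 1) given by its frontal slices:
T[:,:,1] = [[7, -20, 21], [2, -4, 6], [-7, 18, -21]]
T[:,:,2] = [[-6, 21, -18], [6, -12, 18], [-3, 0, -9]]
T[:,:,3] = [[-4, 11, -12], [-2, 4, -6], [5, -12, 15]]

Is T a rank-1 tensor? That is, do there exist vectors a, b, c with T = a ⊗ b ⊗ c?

The mode-3 unfolding of T (rows indexed by k, columns by (i,j) = (1,1), (1,2), (1,3), (2,1), (2,2), (2,3), (3,1), (3,2), (3,3)) is [[7, -20, 21, 2, -4, 6, -7, 18, -21], [-6, 21, -18, 6, -12, 18, -3, 0, -9], [-4, 11, -12, -2, 4, -6, 5, -12, 15]].
There the 2×2 minor on rows k ∈ {1, 2}, columns (i,j) ∈ {(1,1), (1,2)} is det [[7, -20], [-6, 21]] = 27 ≠ 0, so this unfolding has rank ≥ 2; CP rank is at least every unfolding rank, so rank(T) ≥ 2.
In particular rank(T) ≥ 2 > 1, so T is not rank-1.

No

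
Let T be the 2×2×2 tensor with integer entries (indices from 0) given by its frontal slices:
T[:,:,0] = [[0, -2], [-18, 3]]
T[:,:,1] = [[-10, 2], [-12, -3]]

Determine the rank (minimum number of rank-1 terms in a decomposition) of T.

Lower bound: the mode-3 unfolding of T (rows indexed by k, columns by (i,j) = (0,0), (0,1), (1,0), (1,1)) is [[0, -2, -18, 3], [-10, 2, -12, -3]].
There the 2×2 minor on rows k ∈ {0, 1}, columns (i,j) ∈ {(0,0), (0,1)} is det [[0, -2], [-10, 2]] = -20 ≠ 0, so this unfolding has rank ≥ 2; CP rank is at least every unfolding rank, so rank(T) ≥ 2. (Flattening ranks never certify an upper bound on CP rank; for that we must actually write T with 2 rank-1 terms.)
Upper bound — finding two terms. Write S_k = T[:,:,k] for the frontal slices: S₀ = [[0, -2], [-18, 3]], S₁ = [[-10, 2], [-12, -3]].
If T = a₁ ⊗ b₁ ⊗ c₁ + a₂ ⊗ b₂ ⊗ c₂ then each S_k = c₁[k]·a₁b₁ᵀ + c₂[k]·a₂b₂ᵀ. S₀ and S₁ are linearly independent, so a₁b₁ᵀ and a₂b₂ᵀ must span the same plane of matrices: they are the rank-1 matrices of the form x·S₀ + y·S₁.
det(x·S₀ + y·S₁) is −36·x² − 18·xy + 54·y² = (-18)·(2·x + 3·y)(x − y), vanishing at (x:y) = (3:-2) and (1:1).
M₁ = 3·S₀ − 2·S₁ = [[20, -10], [-30, 15]] = 5·(2, -3)(2, -1)ᵀ and M₂ = S₀ + S₁ = [[-10, 0], [-30, 0]] = (-10)·(1, 3)(1, 0)ᵀ, so take a₁ = (2, -3), b₁ = (2, -1), a₂ = (1, 3), b₂ = (1, 0).
Each slice is an integer combination of E₁ = a₁b₁ᵀ and E₂ = a₂b₂ᵀ: S₀ = E₁ − 4·E₂, S₁ = −E₁ − 6·E₂; reading off coefficients, c₁ = (1, -1) and c₂ = (-4, -6).
Hence T = (2, -3) ⊗ (2, -1) ⊗ (1, -1) + (1, 3) ⊗ (1, 0) ⊗ (-4, -6), so rank(T) ≤ 2.
These bounds meet, so rank(T) = 2.

2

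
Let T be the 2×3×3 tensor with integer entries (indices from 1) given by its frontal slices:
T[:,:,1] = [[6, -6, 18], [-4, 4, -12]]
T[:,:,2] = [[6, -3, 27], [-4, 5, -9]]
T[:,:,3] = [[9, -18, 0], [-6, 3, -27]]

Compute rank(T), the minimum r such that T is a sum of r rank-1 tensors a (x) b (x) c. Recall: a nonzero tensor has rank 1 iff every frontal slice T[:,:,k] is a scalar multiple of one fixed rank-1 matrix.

2

Lower bound: the mode-2 unfolding of T (rows indexed by j, columns by (i,k) = (1,1), (1,2), (1,3), (2,1), (2,2), (2,3)) is [[6, 6, 9, -4, -4, -6], [-6, -3, -18, 4, 5, 3], [18, 27, 0, -12, -9, -27]].
There the 2×2 minor on rows j ∈ {1, 2}, columns (i,k) ∈ {(1,1), (1,2)} is det [[6, 6], [-6, -3]] = 18 ≠ 0, so this unfolding has rank ≥ 2; CP rank is at least every unfolding rank, so rank(T) ≥ 2. (Flattening ranks never certify an upper bound on CP rank; for that we must actually write T with 2 rank-1 terms.)
Upper bound — finding two terms. Write S_k = T[:,:,k] for the frontal slices: S₁ = [[6, -6, 18], [-4, 4, -12]], S₂ = [[6, -3, 27], [-4, 5, -9]], S₃ = [[9, -18, 0], [-6, 3, -27]].
If T = a₁ (x) b₁ (x) c₁ + a₂ (x) b₂ (x) c₂ then each S_k = c₁[k]·a₁b₁ᵀ + c₂[k]·a₂b₂ᵀ. S₁ and S₂ are linearly independent, so a₁b₁ᵀ and a₂b₂ᵀ must span the same plane of matrices: they are the rank-1 matrices of the form x·S₁ + y·S₂.
The 2×2 minor of x·S₁ + y·S₂ on rows {1,2}, columns {1,2} is 18·xy + 18·y² = 18·(y)(x + y), vanishing at (x:y) = (1:0) and (1:-1).
M₁ = S₁ = [[6, -6, 18], [-4, 4, -12]] = 2·[3, -2][1, -1, 3]ᵀ and M₂ = S₁ − S₂ = [[0, -3, -9], [0, -1, -3]] = −[3, 1][0, 1, 3]ᵀ, so take a₁ = [3, -2], b₁ = [1, -1, 3], a₂ = [3, 1], b₂ = [0, 1, 3].
Each slice is an integer combination of E₁ = a₁b₁ᵀ and E₂ = a₂b₂ᵀ: S₁ = 2·E₁, S₂ = 2·E₁ + E₂, S₃ = 3·E₁ − 3·E₂; reading off coefficients, c₁ = [2, 2, 3] and c₂ = [0, 1, -3].
Hence T = [3, -2] (x) [1, -1, 3] (x) [2, 2, 3] + [3, 1] (x) [0, 1, 3] (x) [0, 1, -3], so rank(T) ≤ 2.
These bounds meet, so rank(T) = 2.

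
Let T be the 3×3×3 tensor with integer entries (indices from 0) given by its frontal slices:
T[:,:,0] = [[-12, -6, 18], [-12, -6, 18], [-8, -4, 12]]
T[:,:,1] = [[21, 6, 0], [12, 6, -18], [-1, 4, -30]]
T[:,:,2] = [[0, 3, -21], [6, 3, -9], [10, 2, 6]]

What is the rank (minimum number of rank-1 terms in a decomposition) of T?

2

Lower bound: the mode-1 unfolding of T (rows indexed by i, columns by (j,k) = (0,0), (0,1), (0,2), (1,0), (1,1), (1,2), (2,0), (2,1), (2,2)) is [[-12, 21, 0, -6, 6, 3, 18, 0, -21], [-12, 12, 6, -6, 6, 3, 18, -18, -9], [-8, -1, 10, -4, 4, 2, 12, -30, 6]].
There the 2×2 minor on rows i ∈ {0, 1}, columns (j,k) ∈ {(0,0), (0,1)} is det [[-12, 21], [-12, 12]] = 108 ≠ 0, so this unfolding has rank ≥ 2; CP rank is at least every unfolding rank, so rank(T) ≥ 2. (Flattening ranks never certify an upper bound on CP rank; for that we must actually write T with 2 rank-1 terms.)
Upper bound — finding two terms. Write S_k = T[:,:,k] for the frontal slices: S₀ = [[-12, -6, 18], [-12, -6, 18], [-8, -4, 12]], S₁ = [[21, 6, 0], [12, 6, -18], [-1, 4, -30]], S₂ = [[0, 3, -21], [6, 3, -9], [10, 2, 6]].
If T = a₁ ⊗ b₁ ⊗ c₁ + a₂ ⊗ b₂ ⊗ c₂ then each S_k = c₁[k]·a₁b₁ᵀ + c₂[k]·a₂b₂ᵀ. S₀ and S₁ are linearly independent, so a₁b₁ᵀ and a₂b₂ᵀ must span the same plane of matrices: they are the rank-1 matrices of the form x·S₀ + y·S₁.
The 2×2 minor of x·S₀ + y·S₁ on rows {0,1}, columns {0,1} is −54·xy + 54·y² = (-54)·(x − y)(y), vanishing at (x:y) = (1:1) and (1:0).
M₁ = S₀ + S₁ = [[9, 0, 18], [0, 0, 0], [-9, 0, -18]] = 9·(1, 0, -1)(1, 0, 2)ᵀ and M₂ = S₀ = [[-12, -6, 18], [-12, -6, 18], [-8, -4, 12]] = (-2)·(3, 3, 2)(2, 1, -3)ᵀ, so take a₁ = (1, 0, -1), b₁ = (1, 0, 2), a₂ = (3, 3, 2), b₂ = (2, 1, -3).
Each slice is an integer combination of E₁ = a₁b₁ᵀ and E₂ = a₂b₂ᵀ: S₀ = −2·E₂, S₁ = 9·E₁ + 2·E₂, S₂ = −6·E₁ + E₂; reading off coefficients, c₁ = (0, 9, -6) and c₂ = (-2, 2, 1).
Hence T = (1, 0, -1) ⊗ (1, 0, 2) ⊗ (0, 9, -6) + (3, 3, 2) ⊗ (2, 1, -3) ⊗ (-2, 2, 1), so rank(T) ≤ 2.
These bounds meet, so rank(T) = 2.
Check entry T[1,1,1] = 6: (0)·(0)·(9) + (3)·(1)·(2) = 6.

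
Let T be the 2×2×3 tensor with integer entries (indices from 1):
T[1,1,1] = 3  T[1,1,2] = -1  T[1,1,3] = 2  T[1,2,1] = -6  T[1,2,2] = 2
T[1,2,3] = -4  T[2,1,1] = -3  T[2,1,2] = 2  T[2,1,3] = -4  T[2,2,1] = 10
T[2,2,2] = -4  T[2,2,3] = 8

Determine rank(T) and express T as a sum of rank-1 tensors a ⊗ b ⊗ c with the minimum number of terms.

Lower bound: the mode-3 unfolding of T (rows indexed by k, columns by (i,j) = (1,1), (1,2), (2,1), (2,2)) is [[3, -6, -3, 10], [-1, 2, 2, -4], [2, -4, -4, 8]].
There the 2×2 minor on rows k ∈ {1, 2}, columns (i,j) ∈ {(1,1), (2,1)} is det [[3, -3], [-1, 2]] = 3 ≠ 0, so this unfolding has rank ≥ 2; CP rank is at least every unfolding rank, so rank(T) ≥ 2. (Unfolding ranks only ever bound the CP rank from below — rank(T) can be strictly larger than all of them — so the matching upper bound has to come from an explicit 2-term decomposition.)
Upper bound — finding two terms. Write S_k = T[:,:,k] for the frontal slices: S₁ = [[3, -6], [-3, 10]], S₂ = [[-1, 2], [2, -4]], S₃ = [[2, -4], [-4, 8]].
If T = a₁ ⊗ b₁ ⊗ c₁ + a₂ ⊗ b₂ ⊗ c₂ then each S_k = c₁[k]·a₁b₁ᵀ + c₂[k]·a₂b₂ᵀ. S₁ and S₂ are linearly independent, so a₁b₁ᵀ and a₂b₂ᵀ must span the same plane of matrices: they are the rank-1 matrices of the form x·S₁ + y·S₂.
det(x·S₁ + y·S₂) is 12·x² − 4·xy = 4·(3·x − y)(x), vanishing at (x:y) = (1:3) and (0:1).
M₁ = S₁ + 3·S₂ = [[0, 0], [3, -2]] = (0, 1)(3, -2)ᵀ and M₂ = S₂ = [[-1, 2], [2, -4]] = −(1, -2)(1, -2)ᵀ, so take a₁ = (0, 1), b₁ = (3, -2), a₂ = (1, -2), b₂ = (1, -2).
Each slice is an integer combination of E₁ = a₁b₁ᵀ and E₂ = a₂b₂ᵀ: S₁ = E₁ + 3·E₂, S₂ = −E₂, S₃ = 2·E₂; reading off coefficients, c₁ = (1, 0, 0) and c₂ = (3, -1, 2).
Hence T = (0, 1) ⊗ (3, -2) ⊗ (1, 0, 0) + (1, -2) ⊗ (1, -2) ⊗ (3, -1, 2), so rank(T) ≤ 2.
These bounds meet, so rank(T) = 2.

rank(T) = 2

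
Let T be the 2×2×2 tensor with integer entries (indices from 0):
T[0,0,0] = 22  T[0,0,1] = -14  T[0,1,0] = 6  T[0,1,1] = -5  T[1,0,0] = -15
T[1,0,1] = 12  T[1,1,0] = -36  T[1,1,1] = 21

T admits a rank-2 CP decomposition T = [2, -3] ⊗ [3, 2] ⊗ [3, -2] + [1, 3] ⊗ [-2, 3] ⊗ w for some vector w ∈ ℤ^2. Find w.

w = [-2, 1]

Subtract the known terms from T to get the rank-1 residual R = [1, 3] ⊗ [-2, 3] ⊗ w, so R[i,j,k] = a[i]·b[j]·w[k]. Pick indices with nonzero a[0]·b[0] = (1)·(-2) = -2. Only the fibre through (0,0,·) is needed: R[0,0,:] = T[0,0,:] − Σₗ aₗ[0]bₗ[0]cₗ = [22, -14] − (2)·(3)·[3, -2] = [4, -2]. Then w[k] = R[0,0,k] / -2 for each k, giving w = [4, -2] / -2 = [-2, 1].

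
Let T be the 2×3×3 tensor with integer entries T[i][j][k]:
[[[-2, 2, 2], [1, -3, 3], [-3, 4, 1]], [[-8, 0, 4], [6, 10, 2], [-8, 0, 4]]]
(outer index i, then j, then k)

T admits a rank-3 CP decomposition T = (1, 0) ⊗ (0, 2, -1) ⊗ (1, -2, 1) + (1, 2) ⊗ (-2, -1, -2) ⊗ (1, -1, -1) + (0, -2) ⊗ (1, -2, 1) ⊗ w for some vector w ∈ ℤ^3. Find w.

Subtract the known terms from T to get the rank-1 residual R = (0, -2) ⊗ (1, -2, 1) ⊗ w, so R[i,j,k] = a[i]·b[j]·w[k]. Pick indices with nonzero a[1]·b[0] = (-2)·(1) = -2. Only the fibre through (1,0,·) is needed: R[1,0,:] = T[1,0,:] − Σₗ aₗ[1]bₗ[0]cₗ = [-8, 0, 4] − (0)·(0)·(1, -2, 1) − (2)·(-2)·(1, -1, -1) = [-4, -4, 0]. Then w[k] = R[1,0,k] / -2 for each k, giving w = [-4, -4, 0] / -2 = (2, 2, 0).

w = (2, 2, 0)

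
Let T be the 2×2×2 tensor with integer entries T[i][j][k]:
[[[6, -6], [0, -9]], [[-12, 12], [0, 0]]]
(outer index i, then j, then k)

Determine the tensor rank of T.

2

Lower bound: the mode-1 unfolding of T (rows indexed by i, columns by (j,k) = (0,0), (0,1), (1,0), (1,1)) is [[6, -6, 0, -9], [-12, 12, 0, 0]].
There the 2×2 minor on rows i ∈ {0, 1}, columns (j,k) ∈ {(0,0), (1,1)} is det [[6, -9], [-12, 0]] = -108 ≠ 0, so this unfolding has rank ≥ 2; CP rank is at least every unfolding rank, so rank(T) ≥ 2. (Flattening ranks never certify an upper bound on CP rank; for that we must actually write T with 2 rank-1 terms.)
Upper bound — finding two terms. Write S_k = T[:,:,k] for the frontal slices: S₀ = [[6, 0], [-12, 0]], S₁ = [[-6, -9], [12, 0]].
If T = a₁ ⊗ b₁ ⊗ c₁ + a₂ ⊗ b₂ ⊗ c₂ then each S_k = c₁[k]·a₁b₁ᵀ + c₂[k]·a₂b₂ᵀ. S₀ and S₁ are linearly independent, so a₁b₁ᵀ and a₂b₂ᵀ must span the same plane of matrices: they are the rank-1 matrices of the form x·S₀ + y·S₁.
det(x·S₀ + y·S₁) is −108·xy + 108·y² = (-108)·(x − y)(y), vanishing at (x:y) = (1:1) and (1:0).
M₁ = S₀ + S₁ = [[0, -9], [0, 0]] = (-9)·(1, 0)(0, 1)ᵀ and M₂ = S₀ = [[6, 0], [-12, 0]] = 6·(1, -2)(1, 0)ᵀ, so take a₁ = (1, 0), b₁ = (0, 1), a₂ = (1, -2), b₂ = (1, 0).
Each slice is an integer combination of E₁ = a₁b₁ᵀ and E₂ = a₂b₂ᵀ: S₀ = 6·E₂, S₁ = −9·E₁ − 6·E₂; reading off coefficients, c₁ = (0, -9) and c₂ = (6, -6).
Hence T = (1, 0) ⊗ (0, 1) ⊗ (0, -9) + (1, -2) ⊗ (1, 0) ⊗ (6, -6), so rank(T) ≤ 2.
These bounds meet, so rank(T) = 2.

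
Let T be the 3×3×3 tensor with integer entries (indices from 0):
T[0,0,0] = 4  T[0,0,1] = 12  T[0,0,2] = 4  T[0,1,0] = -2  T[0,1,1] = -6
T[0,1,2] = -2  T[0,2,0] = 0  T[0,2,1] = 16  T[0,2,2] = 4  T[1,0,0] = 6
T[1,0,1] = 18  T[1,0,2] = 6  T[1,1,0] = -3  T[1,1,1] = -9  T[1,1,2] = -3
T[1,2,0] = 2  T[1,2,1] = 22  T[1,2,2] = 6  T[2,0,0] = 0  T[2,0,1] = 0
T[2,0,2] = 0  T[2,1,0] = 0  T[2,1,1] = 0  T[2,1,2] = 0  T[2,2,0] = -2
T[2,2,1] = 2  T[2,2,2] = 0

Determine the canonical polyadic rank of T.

Lower bound: the mode-2 unfolding of T (rows indexed by j, columns by (i,k) = (0,0), (0,1), (0,2), (1,0), (1,1), (1,2), (2,0), (2,1), (2,2)) is [[4, 12, 4, 6, 18, 6, 0, 0, 0], [-2, -6, -2, -3, -9, -3, 0, 0, 0], [0, 16, 4, 2, 22, 6, -2, 2, 0]].
There the 2×2 minor on rows j ∈ {0, 2}, columns (i,k) ∈ {(0,0), (0,1)} is det [[4, 12], [0, 16]] = 64 ≠ 0, so this unfolding has rank ≥ 2; CP rank is at least every unfolding rank, so rank(T) ≥ 2. (This is only a lower bound: in general the CP rank may exceed every unfolding rank, so we still need to exhibit 2 rank-1 terms summing to T.)
Upper bound — finding two terms. Write S_k = T[:,:,k] for the frontal slices: S₀ = [[4, -2, 0], [6, -3, 2], [0, 0, -2]], S₁ = [[12, -6, 16], [18, -9, 22], [0, 0, 2]], S₂ = [[4, -2, 4], [6, -3, 6], [0, 0, 0]].
If T = a₁ ⊗ b₁ ⊗ c₁ + a₂ ⊗ b₂ ⊗ c₂ then each S_k = c₁[k]·a₁b₁ᵀ + c₂[k]·a₂b₂ᵀ. S₀ and S₁ are linearly independent, so a₁b₁ᵀ and a₂b₂ᵀ must span the same plane of matrices: they are the rank-1 matrices of the form x·S₀ + y·S₁.
The 2×2 minor of x·S₀ + y·S₁ on rows {0,1}, columns {0,2} is 8·x² + 16·xy − 24·y² = 8·(x + 3·y)(x − y), vanishing at (x:y) = (3:-1) and (1:1).
M₁ = 3·S₀ − S₁ = [[0, 0, -16], [0, 0, -16], [0, 0, -8]] = (-8)·(2, 2, 1)(0, 0, 1)ᵀ and M₂ = S₀ + S₁ = [[16, -8, 16], [24, -12, 24], [0, 0, 0]] = 4·(2, 3, 0)(2, -1, 2)ᵀ, so take a₁ = (2, 2, 1), b₁ = (0, 0, 1), a₂ = (2, 3, 0), b₂ = (2, -1, 2).
Each slice is an integer combination of E₁ = a₁b₁ᵀ and E₂ = a₂b₂ᵀ: S₀ = −2·E₁ + E₂, S₁ = 2·E₁ + 3·E₂, S₂ = E₂; reading off coefficients, c₁ = (-2, 2, 0) and c₂ = (1, 3, 1).
Hence T = (2, 2, 1) ⊗ (0, 0, 1) ⊗ (-2, 2, 0) + (2, 3, 0) ⊗ (2, -1, 2) ⊗ (1, 3, 1), so rank(T) ≤ 2.
These bounds meet, so rank(T) = 2.

2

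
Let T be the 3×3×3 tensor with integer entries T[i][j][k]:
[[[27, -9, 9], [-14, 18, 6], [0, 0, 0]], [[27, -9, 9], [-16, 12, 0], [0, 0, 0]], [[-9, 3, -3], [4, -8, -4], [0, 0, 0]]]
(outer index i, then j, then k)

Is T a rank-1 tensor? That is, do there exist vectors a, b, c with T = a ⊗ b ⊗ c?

The mode-3 unfolding of T (rows indexed by k, columns by (i,j) = (0,0), (0,1), (0,2), (1,0), (1,1), (1,2), (2,0), (2,1), (2,2)) is [[27, -14, 0, 27, -16, 0, -9, 4, 0], [-9, 18, 0, -9, 12, 0, 3, -8, 0], [9, 6, 0, 9, 0, 0, -3, -4, 0]].
There the 2×2 minor on rows k ∈ {0, 1}, columns (i,j) ∈ {(0,0), (0,1)} is det [[27, -14], [-9, 18]] = 360 ≠ 0, so this unfolding has rank ≥ 2; CP rank is at least every unfolding rank, so rank(T) ≥ 2.
In particular rank(T) ≥ 2 > 1, so T is not rank-1.

No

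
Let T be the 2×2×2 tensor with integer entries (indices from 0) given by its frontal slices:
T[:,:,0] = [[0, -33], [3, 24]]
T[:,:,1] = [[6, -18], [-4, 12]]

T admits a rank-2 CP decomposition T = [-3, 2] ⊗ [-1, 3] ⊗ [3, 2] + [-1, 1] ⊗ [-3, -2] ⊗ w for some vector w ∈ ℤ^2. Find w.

w = [-3, 0]

Subtract the known terms from T to get the rank-1 residual R = [-1, 1] ⊗ [-3, -2] ⊗ w, so R[i,j,k] = a[i]·b[j]·w[k]. Pick indices with nonzero a[0]·b[0] = (-1)·(-3) = 3. Only the fibre through (0,0,·) is needed: R[0,0,:] = T[0,0,:] − Σₗ aₗ[0]bₗ[0]cₗ = [0, 6] − (-3)·(-1)·[3, 2] = [-9, 0]. Then w[k] = R[0,0,k] / 3 for each k, giving w = [-9, 0] / 3 = [-3, 0].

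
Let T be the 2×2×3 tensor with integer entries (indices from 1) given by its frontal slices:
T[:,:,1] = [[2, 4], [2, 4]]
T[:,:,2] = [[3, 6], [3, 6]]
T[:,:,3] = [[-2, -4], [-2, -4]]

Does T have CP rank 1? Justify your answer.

Yes

If T = a ⊗ b ⊗ c then every fibre of T is a multiple of the corresponding factor, so read the factors off the fibres through the nonzero entry T[1,1,1] = 2.
The mode-1 fibre T[:,1,1] = [2, 2] gives a = [1, 1] (primitive direction); the mode-2 fibre T[1,:,1] = [2, 4] gives b = [1, 2]; then c[k] = T[1,1,k] / (a[1]·b[1]) = [2, 3, -2] / 1 = [2, 3, -2].
Expanding [1, 1] ⊗ [1, 2] ⊗ [2, 3, -2] reproduces all 12 entries of T, so T = [1, 1] ⊗ [1, 2] ⊗ [2, 3, -2] and rank(T) ≤ 1.
Equivalently every frontal slice T[:,:,k] is c[k] times the rank-1 matrix [1, 1] ⊗ [1, 2]. So T has rank 1 (it is nonzero).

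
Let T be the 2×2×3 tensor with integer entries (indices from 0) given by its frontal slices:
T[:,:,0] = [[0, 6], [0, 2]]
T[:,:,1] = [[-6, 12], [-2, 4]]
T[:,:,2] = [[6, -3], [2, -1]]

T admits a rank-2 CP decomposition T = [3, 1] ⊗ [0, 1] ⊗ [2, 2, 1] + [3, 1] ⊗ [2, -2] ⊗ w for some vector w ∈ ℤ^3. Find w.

w = [0, -1, 1]

Subtract the known terms from T to get the rank-1 residual R = [3, 1] ⊗ [2, -2] ⊗ w, so R[i,j,k] = a[i]·b[j]·w[k]. Pick indices with nonzero a[0]·b[0] = (3)·(2) = 6. Only the fibre through (0,0,·) is needed: R[0,0,:] = T[0,0,:] − Σₗ aₗ[0]bₗ[0]cₗ = [0, -6, 6] − (3)·(0)·[2, 2, 1] = [0, -6, 6]. Then w[k] = R[0,0,k] / 6 for each k, giving w = [0, -6, 6] / 6 = [0, -1, 1].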